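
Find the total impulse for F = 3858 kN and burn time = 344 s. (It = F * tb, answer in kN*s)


It = 3858 * 344 = 1327152 kN*s

1327152 kN*s


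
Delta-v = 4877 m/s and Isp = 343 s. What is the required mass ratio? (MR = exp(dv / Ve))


Ve = 343 * 9.81 = 3364.83 m/s
MR = exp(4877 / 3364.83) = 4.261

4.261


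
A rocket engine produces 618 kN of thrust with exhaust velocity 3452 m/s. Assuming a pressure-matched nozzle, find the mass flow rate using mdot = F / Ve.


mdot = F / Ve = 618000 / 3452 = 179.0 kg/s

179.0 kg/s


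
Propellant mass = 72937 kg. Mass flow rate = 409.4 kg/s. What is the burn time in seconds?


tb = 72937 / 409.4 = 178.2 s

178.2 s


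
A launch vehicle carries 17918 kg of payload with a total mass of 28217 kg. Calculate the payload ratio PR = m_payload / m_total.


PR = 17918 / 28217 = 0.635

0.635


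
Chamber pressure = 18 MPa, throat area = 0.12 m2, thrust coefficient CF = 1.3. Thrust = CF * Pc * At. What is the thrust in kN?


F = 1.3 * 18e6 * 0.12 = 2.8080e+06 N = 2808.0 kN

2808.0 kN


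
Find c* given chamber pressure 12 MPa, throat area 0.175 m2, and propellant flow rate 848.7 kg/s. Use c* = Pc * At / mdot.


c* = 12e6 * 0.175 / 848.7 = 2474 m/s

2474 m/s


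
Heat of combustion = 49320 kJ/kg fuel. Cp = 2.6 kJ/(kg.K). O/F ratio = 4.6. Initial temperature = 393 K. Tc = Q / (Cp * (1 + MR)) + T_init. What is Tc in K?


Tc = 49320 / (2.6 * (1 + 4.6)) + 393 = 3780 K

3780 K


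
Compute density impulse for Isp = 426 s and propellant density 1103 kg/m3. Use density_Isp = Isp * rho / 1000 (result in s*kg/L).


rho*Isp = 426 * 1103 / 1000 = 470 s*kg/L

470 s*kg/L


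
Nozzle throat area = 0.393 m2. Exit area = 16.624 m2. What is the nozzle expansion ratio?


AR = 16.624 / 0.393 = 42.3

42.3


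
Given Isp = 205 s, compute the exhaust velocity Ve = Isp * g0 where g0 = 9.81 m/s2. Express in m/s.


Ve = Isp * g0 = 205 * 9.81 = 2011.1 m/s

2011.1 m/s


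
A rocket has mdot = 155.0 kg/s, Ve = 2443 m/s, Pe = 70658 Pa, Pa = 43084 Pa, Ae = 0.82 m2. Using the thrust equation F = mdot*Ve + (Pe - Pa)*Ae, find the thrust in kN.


F = 155.0 * 2443 + (70658 - 43084) * 0.82 = 401276.0 N = 401.3 kN

401.3 kN


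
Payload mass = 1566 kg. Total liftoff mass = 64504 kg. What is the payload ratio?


PR = 1566 / 64504 = 0.0243

0.0243


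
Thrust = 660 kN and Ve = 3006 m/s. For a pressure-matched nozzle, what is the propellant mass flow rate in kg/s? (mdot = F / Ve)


mdot = F / Ve = 660000 / 3006 = 219.6 kg/s

219.6 kg/s


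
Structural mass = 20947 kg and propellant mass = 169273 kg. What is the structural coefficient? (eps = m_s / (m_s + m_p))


eps = 20947 / (20947 + 169273) = 0.1101

0.1101


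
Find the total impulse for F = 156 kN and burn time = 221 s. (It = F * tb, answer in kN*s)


It = 156 * 221 = 34476 kN*s

34476 kN*s


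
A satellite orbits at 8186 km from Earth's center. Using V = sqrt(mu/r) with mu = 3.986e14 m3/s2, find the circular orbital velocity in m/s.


V = sqrt(3.986e14 / 8186000) = 6978 m/s

6978 m/s


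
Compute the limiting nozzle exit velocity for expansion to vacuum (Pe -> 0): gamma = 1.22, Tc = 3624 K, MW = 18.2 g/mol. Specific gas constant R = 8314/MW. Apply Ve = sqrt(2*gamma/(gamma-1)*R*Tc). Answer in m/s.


R = 8314 / 18.2 = 456.81 J/(kg.K)
Ve = sqrt(2 * 1.22 / (1.22 - 1) * 456.81 * 3624) = 4285 m/s

4285 m/s


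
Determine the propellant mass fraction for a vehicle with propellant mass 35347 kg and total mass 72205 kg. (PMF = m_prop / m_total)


PMF = 35347 / 72205 = 0.49

0.49


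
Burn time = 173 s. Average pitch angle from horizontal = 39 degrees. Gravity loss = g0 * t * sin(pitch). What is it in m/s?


GL = 9.81 * 173 * sin(39 deg) = 1068 m/s

1068 m/s


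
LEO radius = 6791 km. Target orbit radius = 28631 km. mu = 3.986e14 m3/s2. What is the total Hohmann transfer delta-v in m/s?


V1 = sqrt(mu/r1) = 7661.29 m/s
dV1 = V1*(sqrt(2*r2/(r1+r2)) - 1) = 2079.6 m/s
V2 = sqrt(mu/r2) = 3731.22 m/s
dV2 = V2*(1 - sqrt(2*r1/(r1+r2))) = 1420.77 m/s
Total dV = 3500 m/s

3500 m/s


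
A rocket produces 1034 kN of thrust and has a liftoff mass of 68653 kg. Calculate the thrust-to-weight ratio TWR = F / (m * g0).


TWR = 1034000 / (68653 * 9.81) = 1.54

1.54


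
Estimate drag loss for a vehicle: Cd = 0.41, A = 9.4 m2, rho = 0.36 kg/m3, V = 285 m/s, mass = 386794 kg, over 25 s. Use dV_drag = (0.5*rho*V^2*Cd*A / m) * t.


D = 0.5 * 0.36 * 285^2 * 0.41 * 9.4 = 56347.41 N
a = 56347.41 / 386794 = 0.1457 m/s2
dV = 0.1457 * 25 = 3.6 m/s

3.6 m/s


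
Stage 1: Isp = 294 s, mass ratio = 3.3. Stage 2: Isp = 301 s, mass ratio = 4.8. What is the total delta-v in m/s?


dV1 = 294 * 9.81 * ln(3.3) = 3443.4 m/s
dV2 = 301 * 9.81 * ln(4.8) = 4631.8 m/s
Total dV = 3443.4 + 4631.8 = 8075.2 m/s ~ 8075 m/s

8075 m/s


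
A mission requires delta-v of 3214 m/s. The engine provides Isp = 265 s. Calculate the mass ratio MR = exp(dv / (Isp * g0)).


Ve = 265 * 9.81 = 2599.65 m/s
MR = exp(3214 / 2599.65) = 3.443

3.443


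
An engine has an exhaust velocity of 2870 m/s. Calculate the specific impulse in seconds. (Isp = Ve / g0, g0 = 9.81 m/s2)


Isp = Ve / g0 = 2870 / 9.81 = 292.6 s

292.6 s


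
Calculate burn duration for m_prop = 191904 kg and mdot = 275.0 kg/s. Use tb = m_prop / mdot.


tb = 191904 / 275.0 = 697.8 s

697.8 s


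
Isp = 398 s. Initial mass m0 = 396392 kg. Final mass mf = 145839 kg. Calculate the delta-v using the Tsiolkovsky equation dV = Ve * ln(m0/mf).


Ve = 398 * 9.81 = 3904.38 m/s
dV = 3904.38 * ln(396392/145839) = 3904 m/s

3904 m/s


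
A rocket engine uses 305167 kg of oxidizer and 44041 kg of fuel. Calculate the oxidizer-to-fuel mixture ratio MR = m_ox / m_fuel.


MR = 305167 / 44041 = 6.93

6.93


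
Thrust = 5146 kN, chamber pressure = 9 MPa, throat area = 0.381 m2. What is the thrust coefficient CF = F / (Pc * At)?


CF = 5146000 / (9e6 * 0.381) = 1.5

1.5


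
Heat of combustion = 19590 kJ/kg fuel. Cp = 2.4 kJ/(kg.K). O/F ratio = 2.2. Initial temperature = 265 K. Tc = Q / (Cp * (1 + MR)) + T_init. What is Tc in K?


Tc = 19590 / (2.4 * (1 + 2.2)) + 265 = 2816 K

2816 K


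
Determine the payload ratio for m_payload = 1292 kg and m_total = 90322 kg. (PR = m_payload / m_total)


PR = 1292 / 90322 = 0.0143

0.0143


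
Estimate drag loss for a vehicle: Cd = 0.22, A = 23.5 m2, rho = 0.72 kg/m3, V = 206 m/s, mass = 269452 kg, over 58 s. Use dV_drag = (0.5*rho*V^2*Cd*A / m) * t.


D = 0.5 * 0.72 * 206^2 * 0.22 * 23.5 = 78981.88 N
a = 78981.88 / 269452 = 0.2931 m/s2
dV = 0.2931 * 58 = 17.0 m/s

17.0 m/s


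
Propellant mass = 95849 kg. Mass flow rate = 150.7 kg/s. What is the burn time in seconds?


tb = 95849 / 150.7 = 636.0 s

636.0 s


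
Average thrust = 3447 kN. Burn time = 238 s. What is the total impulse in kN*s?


It = 3447 * 238 = 820386 kN*s

820386 kN*s


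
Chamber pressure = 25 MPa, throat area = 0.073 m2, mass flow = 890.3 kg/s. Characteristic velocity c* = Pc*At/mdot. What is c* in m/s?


c* = 25e6 * 0.073 / 890.3 = 2050 m/s

2050 m/s


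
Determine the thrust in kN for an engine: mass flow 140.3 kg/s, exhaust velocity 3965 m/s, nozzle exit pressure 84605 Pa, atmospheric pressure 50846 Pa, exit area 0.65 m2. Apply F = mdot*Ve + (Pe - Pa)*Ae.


F = 140.3 * 3965 + (84605 - 50846) * 0.65 = 578233.0 N = 578.2 kN

578.2 kN


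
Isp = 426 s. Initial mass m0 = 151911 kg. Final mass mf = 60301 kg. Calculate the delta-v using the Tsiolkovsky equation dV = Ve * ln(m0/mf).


Ve = 426 * 9.81 = 4179.06 m/s
dV = 4179.06 * ln(151911/60301) = 3861 m/s

3861 m/s


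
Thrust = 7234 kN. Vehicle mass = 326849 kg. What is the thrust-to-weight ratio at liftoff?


TWR = 7234000 / (326849 * 9.81) = 2.26

2.26


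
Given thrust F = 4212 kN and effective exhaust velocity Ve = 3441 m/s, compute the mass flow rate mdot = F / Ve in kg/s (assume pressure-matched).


mdot = F / Ve = 4212000 / 3441 = 1224.1 kg/s

1224.1 kg/s


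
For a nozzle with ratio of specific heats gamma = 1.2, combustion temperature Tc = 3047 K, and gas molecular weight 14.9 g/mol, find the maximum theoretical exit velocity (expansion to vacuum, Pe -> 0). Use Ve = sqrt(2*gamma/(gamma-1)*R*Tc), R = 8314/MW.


R = 8314 / 14.9 = 557.99 J/(kg.K)
Ve = sqrt(2 * 1.2 / (1.2 - 1) * 557.99 * 3047) = 4517 m/s

4517 m/s


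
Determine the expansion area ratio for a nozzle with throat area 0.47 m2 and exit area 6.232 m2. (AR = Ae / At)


AR = 6.232 / 0.47 = 13.3

13.3


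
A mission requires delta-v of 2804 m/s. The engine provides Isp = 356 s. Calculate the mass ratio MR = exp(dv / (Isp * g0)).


Ve = 356 * 9.81 = 3492.36 m/s
MR = exp(2804 / 3492.36) = 2.232

2.232


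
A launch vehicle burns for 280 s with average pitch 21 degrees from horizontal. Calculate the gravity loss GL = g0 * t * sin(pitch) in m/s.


GL = 9.81 * 280 * sin(21 deg) = 984 m/s

984 m/s


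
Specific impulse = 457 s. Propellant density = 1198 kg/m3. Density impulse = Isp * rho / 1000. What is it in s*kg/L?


rho*Isp = 457 * 1198 / 1000 = 547 s*kg/L

547 s*kg/L


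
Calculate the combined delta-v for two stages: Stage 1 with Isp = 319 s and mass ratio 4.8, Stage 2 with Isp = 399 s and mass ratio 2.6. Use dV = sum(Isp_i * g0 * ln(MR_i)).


dV1 = 319 * 9.81 * ln(4.8) = 4908.8 m/s
dV2 = 399 * 9.81 * ln(2.6) = 3740.1 m/s
Total dV = 4908.8 + 3740.1 = 8648.9 m/s ~ 8649 m/s

8649 m/s


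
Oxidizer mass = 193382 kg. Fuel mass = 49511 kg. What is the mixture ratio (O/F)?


MR = 193382 / 49511 = 3.91

3.91


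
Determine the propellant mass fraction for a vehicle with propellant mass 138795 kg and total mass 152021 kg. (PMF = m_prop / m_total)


PMF = 138795 / 152021 = 0.913

0.913


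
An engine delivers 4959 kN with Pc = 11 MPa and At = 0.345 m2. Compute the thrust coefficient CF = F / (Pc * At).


CF = 4959000 / (11e6 * 0.345) = 1.31

1.31


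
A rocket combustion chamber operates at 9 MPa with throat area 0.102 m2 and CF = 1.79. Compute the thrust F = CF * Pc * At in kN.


F = 1.79 * 9e6 * 0.102 = 1.6432e+06 N = 1643.2 kN

1643.2 kN


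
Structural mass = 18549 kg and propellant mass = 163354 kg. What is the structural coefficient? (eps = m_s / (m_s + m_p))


eps = 18549 / (18549 + 163354) = 0.102

0.102


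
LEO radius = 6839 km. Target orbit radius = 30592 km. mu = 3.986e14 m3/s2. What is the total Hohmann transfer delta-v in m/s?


V1 = sqrt(mu/r1) = 7634.35 m/s
dV1 = V1*(sqrt(2*r2/(r1+r2)) - 1) = 2126.22 m/s
V2 = sqrt(mu/r2) = 3609.65 m/s
dV2 = V2*(1 - sqrt(2*r1/(r1+r2))) = 1427.62 m/s
Total dV = 3554 m/s

3554 m/s


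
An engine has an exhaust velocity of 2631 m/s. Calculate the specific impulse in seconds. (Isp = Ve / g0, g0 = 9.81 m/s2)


Isp = Ve / g0 = 2631 / 9.81 = 268.2 s

268.2 s


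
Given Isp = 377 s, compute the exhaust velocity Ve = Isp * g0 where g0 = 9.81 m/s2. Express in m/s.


Ve = Isp * g0 = 377 * 9.81 = 3698.4 m/s

3698.4 m/s


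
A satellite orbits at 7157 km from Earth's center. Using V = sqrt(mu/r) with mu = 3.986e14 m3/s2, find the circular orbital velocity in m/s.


V = sqrt(3.986e14 / 7157000) = 7463 m/s

7463 m/s


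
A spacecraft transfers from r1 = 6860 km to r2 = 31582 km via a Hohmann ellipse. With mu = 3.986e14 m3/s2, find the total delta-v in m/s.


V1 = sqrt(mu/r1) = 7622.66 m/s
dV1 = V1*(sqrt(2*r2/(r1+r2)) - 1) = 2148.33 m/s
V2 = sqrt(mu/r2) = 3552.62 m/s
dV2 = V2*(1 - sqrt(2*r1/(r1+r2))) = 1430.24 m/s
Total dV = 3579 m/s

3579 m/s


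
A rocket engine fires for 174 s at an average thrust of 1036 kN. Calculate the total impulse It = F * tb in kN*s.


It = 1036 * 174 = 180264 kN*s

180264 kN*s


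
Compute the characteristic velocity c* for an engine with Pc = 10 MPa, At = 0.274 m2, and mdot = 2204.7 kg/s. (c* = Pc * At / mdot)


c* = 10e6 * 0.274 / 2204.7 = 1243 m/s

1243 m/s


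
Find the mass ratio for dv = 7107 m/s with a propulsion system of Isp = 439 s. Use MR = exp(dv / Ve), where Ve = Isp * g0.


Ve = 439 * 9.81 = 4306.59 m/s
MR = exp(7107 / 4306.59) = 5.208

5.208


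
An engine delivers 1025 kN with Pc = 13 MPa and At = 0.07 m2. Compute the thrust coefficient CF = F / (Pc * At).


CF = 1025000 / (13e6 * 0.07) = 1.13

1.13


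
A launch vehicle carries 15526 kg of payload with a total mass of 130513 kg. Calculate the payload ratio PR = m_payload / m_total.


PR = 15526 / 130513 = 0.119

0.119


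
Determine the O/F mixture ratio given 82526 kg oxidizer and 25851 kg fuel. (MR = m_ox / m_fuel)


MR = 82526 / 25851 = 3.19

3.19


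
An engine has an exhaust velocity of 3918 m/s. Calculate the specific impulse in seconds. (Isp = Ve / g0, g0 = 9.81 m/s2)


Isp = Ve / g0 = 3918 / 9.81 = 399.4 s

399.4 s


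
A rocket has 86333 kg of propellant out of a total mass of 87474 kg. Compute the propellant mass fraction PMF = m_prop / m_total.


PMF = 86333 / 87474 = 0.987

0.987


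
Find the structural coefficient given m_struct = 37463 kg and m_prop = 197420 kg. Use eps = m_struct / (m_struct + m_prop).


eps = 37463 / (37463 + 197420) = 0.1595

0.1595


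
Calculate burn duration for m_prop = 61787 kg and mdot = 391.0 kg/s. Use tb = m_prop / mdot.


tb = 61787 / 391.0 = 158.0 s

158.0 s


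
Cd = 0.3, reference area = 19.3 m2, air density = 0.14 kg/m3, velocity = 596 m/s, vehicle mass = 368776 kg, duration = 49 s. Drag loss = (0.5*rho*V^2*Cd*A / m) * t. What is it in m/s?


D = 0.5 * 0.14 * 596^2 * 0.3 * 19.3 = 143969.04 N
a = 143969.04 / 368776 = 0.3904 m/s2
dV = 0.3904 * 49 = 19.1 m/s

19.1 m/s


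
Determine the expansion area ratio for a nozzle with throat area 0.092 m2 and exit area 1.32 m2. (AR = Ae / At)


AR = 1.32 / 0.092 = 14.3

14.3


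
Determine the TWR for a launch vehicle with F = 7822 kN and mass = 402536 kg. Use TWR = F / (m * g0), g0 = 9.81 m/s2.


TWR = 7822000 / (402536 * 9.81) = 1.98

1.98


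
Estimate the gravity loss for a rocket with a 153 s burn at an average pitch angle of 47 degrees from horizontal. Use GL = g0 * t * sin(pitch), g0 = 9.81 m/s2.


GL = 9.81 * 153 * sin(47 deg) = 1098 m/s

1098 m/s


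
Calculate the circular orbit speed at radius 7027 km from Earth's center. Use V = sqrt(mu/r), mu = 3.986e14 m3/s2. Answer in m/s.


V = sqrt(3.986e14 / 7027000) = 7532 m/s

7532 m/s


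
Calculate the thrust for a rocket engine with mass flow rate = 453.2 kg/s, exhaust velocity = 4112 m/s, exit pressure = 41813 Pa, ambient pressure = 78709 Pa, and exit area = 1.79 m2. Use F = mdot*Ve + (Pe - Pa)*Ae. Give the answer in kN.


F = 453.2 * 4112 + (41813 - 78709) * 1.79 = 1.7975e+06 N = 1797.5 kN

1797.5 kN


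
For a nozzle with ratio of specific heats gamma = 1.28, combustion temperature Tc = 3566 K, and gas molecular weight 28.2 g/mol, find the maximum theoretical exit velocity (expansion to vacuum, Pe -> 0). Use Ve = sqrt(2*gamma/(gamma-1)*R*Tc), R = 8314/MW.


R = 8314 / 28.2 = 294.82 J/(kg.K)
Ve = sqrt(2 * 1.28 / (1.28 - 1) * 294.82 * 3566) = 3100 m/s

3100 m/s


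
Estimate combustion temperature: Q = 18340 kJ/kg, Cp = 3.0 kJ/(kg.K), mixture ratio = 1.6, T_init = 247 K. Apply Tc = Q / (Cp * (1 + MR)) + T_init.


Tc = 18340 / (3.0 * (1 + 1.6)) + 247 = 2598 K

2598 K


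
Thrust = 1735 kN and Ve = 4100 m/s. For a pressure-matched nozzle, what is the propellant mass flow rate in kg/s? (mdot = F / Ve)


mdot = F / Ve = 1735000 / 4100 = 423.2 kg/s

423.2 kg/s


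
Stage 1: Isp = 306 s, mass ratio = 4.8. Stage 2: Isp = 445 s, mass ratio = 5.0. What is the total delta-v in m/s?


dV1 = 306 * 9.81 * ln(4.8) = 4708.8 m/s
dV2 = 445 * 9.81 * ln(5.0) = 7025.9 m/s
Total dV = 4708.8 + 7025.9 = 11734.7 m/s ~ 11735 m/s

11735 m/s


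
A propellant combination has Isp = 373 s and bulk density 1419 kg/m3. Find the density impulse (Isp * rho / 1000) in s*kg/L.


rho*Isp = 373 * 1419 / 1000 = 529 s*kg/L

529 s*kg/L


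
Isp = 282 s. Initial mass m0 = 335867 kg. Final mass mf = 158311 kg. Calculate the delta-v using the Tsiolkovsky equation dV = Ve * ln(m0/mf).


Ve = 282 * 9.81 = 2766.42 m/s
dV = 2766.42 * ln(335867/158311) = 2081 m/s

2081 m/s


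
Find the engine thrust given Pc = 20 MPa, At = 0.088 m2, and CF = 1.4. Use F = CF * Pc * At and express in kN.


F = 1.4 * 20e6 * 0.088 = 2.4640e+06 N = 2464.0 kN

2464.0 kN


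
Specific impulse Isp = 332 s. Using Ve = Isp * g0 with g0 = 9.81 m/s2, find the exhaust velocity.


Ve = Isp * g0 = 332 * 9.81 = 3256.9 m/s

3256.9 m/s


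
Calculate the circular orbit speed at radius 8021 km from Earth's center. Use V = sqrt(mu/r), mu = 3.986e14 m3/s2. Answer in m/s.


V = sqrt(3.986e14 / 8021000) = 7049 m/s

7049 m/s


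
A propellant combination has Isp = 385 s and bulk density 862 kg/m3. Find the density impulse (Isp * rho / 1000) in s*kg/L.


rho*Isp = 385 * 862 / 1000 = 332 s*kg/L

332 s*kg/L


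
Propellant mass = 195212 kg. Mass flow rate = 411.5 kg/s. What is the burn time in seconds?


tb = 195212 / 411.5 = 474.4 s

474.4 s


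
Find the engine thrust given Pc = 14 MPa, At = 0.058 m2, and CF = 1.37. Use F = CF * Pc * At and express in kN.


F = 1.37 * 14e6 * 0.058 = 1.1124e+06 N = 1112.4 kN

1112.4 kN


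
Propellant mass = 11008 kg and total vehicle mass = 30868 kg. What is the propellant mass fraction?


PMF = 11008 / 30868 = 0.357

0.357


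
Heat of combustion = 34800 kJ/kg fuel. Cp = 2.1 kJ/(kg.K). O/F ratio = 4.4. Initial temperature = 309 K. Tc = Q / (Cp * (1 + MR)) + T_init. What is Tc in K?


Tc = 34800 / (2.1 * (1 + 4.4)) + 309 = 3378 K

3378 K


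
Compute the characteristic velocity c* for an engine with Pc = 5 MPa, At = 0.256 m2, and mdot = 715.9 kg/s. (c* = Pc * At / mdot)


c* = 5e6 * 0.256 / 715.9 = 1788 m/s

1788 m/s


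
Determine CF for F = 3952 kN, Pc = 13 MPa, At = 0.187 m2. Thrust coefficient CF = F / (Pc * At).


CF = 3952000 / (13e6 * 0.187) = 1.63

1.63


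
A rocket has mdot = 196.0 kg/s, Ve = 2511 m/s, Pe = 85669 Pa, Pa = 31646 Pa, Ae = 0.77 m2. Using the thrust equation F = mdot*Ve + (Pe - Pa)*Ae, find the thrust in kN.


F = 196.0 * 2511 + (85669 - 31646) * 0.77 = 533754.0 N = 533.8 kN

533.8 kN


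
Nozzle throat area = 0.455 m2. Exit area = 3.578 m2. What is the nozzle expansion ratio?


AR = 3.578 / 0.455 = 7.9

7.9


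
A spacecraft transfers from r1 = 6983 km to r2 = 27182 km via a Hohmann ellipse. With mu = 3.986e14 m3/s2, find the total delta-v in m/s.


V1 = sqrt(mu/r1) = 7555.23 m/s
dV1 = V1*(sqrt(2*r2/(r1+r2)) - 1) = 1975.2 m/s
V2 = sqrt(mu/r2) = 3829.38 m/s
dV2 = V2*(1 - sqrt(2*r1/(r1+r2))) = 1381.03 m/s
Total dV = 3356 m/s

3356 m/s


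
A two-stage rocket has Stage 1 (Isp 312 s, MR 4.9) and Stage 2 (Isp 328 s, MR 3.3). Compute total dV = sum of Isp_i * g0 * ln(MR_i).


dV1 = 312 * 9.81 * ln(4.9) = 4864.2 m/s
dV2 = 328 * 9.81 * ln(3.3) = 3841.7 m/s
Total dV = 4864.2 + 3841.7 = 8705.9 m/s ~ 8706 m/s

8706 m/s


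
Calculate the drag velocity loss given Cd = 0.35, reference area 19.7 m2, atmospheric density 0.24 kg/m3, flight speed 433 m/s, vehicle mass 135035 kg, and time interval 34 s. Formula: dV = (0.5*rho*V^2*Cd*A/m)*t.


D = 0.5 * 0.24 * 433^2 * 0.35 * 19.7 = 155128.4 N
a = 155128.4 / 135035 = 1.1488 m/s2
dV = 1.1488 * 34 = 39.1 m/s

39.1 m/s


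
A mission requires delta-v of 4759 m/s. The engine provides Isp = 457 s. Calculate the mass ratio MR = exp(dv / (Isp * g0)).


Ve = 457 * 9.81 = 4483.17 m/s
MR = exp(4759 / 4483.17) = 2.891

2.891


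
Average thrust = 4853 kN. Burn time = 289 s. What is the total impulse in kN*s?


It = 4853 * 289 = 1402517 kN*s

1402517 kN*s


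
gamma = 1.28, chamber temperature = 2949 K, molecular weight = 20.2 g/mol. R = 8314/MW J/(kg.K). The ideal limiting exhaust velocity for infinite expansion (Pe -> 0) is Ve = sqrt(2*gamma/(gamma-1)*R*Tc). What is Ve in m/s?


R = 8314 / 20.2 = 411.58 J/(kg.K)
Ve = sqrt(2 * 1.28 / (1.28 - 1) * 411.58 * 2949) = 3331 m/s

3331 m/s


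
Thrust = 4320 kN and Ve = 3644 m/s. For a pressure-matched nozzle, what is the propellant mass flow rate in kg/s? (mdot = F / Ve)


mdot = F / Ve = 4320000 / 3644 = 1185.5 kg/s

1185.5 kg/s


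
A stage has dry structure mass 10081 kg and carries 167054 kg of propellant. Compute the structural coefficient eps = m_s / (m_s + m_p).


eps = 10081 / (10081 + 167054) = 0.0569

0.0569


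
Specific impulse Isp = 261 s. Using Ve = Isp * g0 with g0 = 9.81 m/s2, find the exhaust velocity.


Ve = Isp * g0 = 261 * 9.81 = 2560.4 m/s

2560.4 m/s


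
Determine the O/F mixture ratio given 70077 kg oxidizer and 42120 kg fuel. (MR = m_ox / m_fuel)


MR = 70077 / 42120 = 1.66

1.66


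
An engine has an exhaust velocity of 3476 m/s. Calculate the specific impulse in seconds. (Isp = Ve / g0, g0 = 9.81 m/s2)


Isp = Ve / g0 = 3476 / 9.81 = 354.3 s

354.3 s


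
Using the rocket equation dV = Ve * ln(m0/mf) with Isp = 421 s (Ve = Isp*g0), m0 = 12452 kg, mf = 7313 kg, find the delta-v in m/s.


Ve = 421 * 9.81 = 4130.01 m/s
dV = 4130.01 * ln(12452/7313) = 2198 m/s

2198 m/s


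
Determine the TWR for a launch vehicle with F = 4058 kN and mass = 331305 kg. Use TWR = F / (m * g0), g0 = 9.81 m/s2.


TWR = 4058000 / (331305 * 9.81) = 1.25

1.25


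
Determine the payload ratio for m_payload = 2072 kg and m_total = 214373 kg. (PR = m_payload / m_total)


PR = 2072 / 214373 = 0.0097

0.0097


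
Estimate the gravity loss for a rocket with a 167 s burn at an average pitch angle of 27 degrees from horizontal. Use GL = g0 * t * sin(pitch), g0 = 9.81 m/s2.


GL = 9.81 * 167 * sin(27 deg) = 744 m/s

744 m/s


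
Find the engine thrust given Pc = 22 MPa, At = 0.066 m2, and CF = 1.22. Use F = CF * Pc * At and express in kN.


F = 1.22 * 22e6 * 0.066 = 1.7714e+06 N = 1771.4 kN

1771.4 kN


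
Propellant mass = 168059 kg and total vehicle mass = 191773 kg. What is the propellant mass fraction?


PMF = 168059 / 191773 = 0.876

0.876


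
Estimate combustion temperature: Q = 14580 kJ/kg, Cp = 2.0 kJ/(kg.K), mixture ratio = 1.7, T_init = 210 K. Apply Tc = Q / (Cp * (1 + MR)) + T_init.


Tc = 14580 / (2.0 * (1 + 1.7)) + 210 = 2910 K

2910 K


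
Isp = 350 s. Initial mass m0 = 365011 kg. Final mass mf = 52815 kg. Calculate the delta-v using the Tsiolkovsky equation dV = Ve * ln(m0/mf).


Ve = 350 * 9.81 = 3433.5 m/s
dV = 3433.5 * ln(365011/52815) = 6637 m/s

6637 m/s


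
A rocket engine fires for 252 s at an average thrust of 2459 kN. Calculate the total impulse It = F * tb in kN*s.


It = 2459 * 252 = 619668 kN*s

619668 kN*s


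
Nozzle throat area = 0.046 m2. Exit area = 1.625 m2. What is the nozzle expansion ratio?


AR = 1.625 / 0.046 = 35.3

35.3


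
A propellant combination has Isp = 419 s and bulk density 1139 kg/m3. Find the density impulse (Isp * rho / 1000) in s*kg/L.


rho*Isp = 419 * 1139 / 1000 = 477 s*kg/L

477 s*kg/L


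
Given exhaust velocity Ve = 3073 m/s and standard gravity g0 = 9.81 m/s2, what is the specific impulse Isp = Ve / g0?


Isp = Ve / g0 = 3073 / 9.81 = 313.3 s

313.3 s


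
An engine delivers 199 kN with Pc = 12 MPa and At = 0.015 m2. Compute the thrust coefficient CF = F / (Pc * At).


CF = 199000 / (12e6 * 0.015) = 1.11

1.11


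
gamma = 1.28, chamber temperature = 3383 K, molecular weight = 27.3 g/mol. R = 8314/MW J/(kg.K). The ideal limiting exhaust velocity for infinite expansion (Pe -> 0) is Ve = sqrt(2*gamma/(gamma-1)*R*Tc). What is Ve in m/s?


R = 8314 / 27.3 = 304.54 J/(kg.K)
Ve = sqrt(2 * 1.28 / (1.28 - 1) * 304.54 * 3383) = 3069 m/s

3069 m/s


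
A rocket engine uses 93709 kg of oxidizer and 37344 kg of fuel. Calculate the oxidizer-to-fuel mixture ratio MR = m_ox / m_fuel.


MR = 93709 / 37344 = 2.51

2.51


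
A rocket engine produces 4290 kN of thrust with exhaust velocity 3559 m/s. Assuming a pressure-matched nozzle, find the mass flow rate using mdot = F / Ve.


mdot = F / Ve = 4290000 / 3559 = 1205.4 kg/s

1205.4 kg/s


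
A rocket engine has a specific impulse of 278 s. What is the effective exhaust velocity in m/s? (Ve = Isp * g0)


Ve = Isp * g0 = 278 * 9.81 = 2727.2 m/s

2727.2 m/s


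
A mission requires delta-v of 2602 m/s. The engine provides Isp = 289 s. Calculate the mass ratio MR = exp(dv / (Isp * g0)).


Ve = 289 * 9.81 = 2835.09 m/s
MR = exp(2602 / 2835.09) = 2.504

2.504


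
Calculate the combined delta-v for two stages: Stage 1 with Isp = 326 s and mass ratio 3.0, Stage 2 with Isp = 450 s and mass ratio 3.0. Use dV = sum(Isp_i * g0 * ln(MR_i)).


dV1 = 326 * 9.81 * ln(3.0) = 3513.4 m/s
dV2 = 450 * 9.81 * ln(3.0) = 4849.8 m/s
Total dV = 3513.4 + 4849.8 = 8363.2 m/s ~ 8363 m/s

8363 m/s


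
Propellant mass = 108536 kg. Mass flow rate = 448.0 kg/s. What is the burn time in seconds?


tb = 108536 / 448.0 = 242.3 s

242.3 s


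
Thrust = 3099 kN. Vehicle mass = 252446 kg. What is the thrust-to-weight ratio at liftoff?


TWR = 3099000 / (252446 * 9.81) = 1.25

1.25


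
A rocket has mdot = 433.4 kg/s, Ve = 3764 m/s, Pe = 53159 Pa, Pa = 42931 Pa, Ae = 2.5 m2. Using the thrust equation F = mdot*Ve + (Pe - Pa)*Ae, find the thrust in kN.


F = 433.4 * 3764 + (53159 - 42931) * 2.5 = 1.6569e+06 N = 1656.9 kN

1656.9 kN


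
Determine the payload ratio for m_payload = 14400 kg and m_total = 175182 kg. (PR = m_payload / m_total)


PR = 14400 / 175182 = 0.0822

0.0822


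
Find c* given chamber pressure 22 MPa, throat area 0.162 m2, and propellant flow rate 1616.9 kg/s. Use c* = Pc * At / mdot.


c* = 22e6 * 0.162 / 1616.9 = 2204 m/s

2204 m/s


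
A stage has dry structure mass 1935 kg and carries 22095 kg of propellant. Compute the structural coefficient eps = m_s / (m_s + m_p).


eps = 1935 / (1935 + 22095) = 0.0805

0.0805


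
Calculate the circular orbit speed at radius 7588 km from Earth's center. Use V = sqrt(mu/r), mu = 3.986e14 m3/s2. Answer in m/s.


V = sqrt(3.986e14 / 7588000) = 7248 m/s

7248 m/s


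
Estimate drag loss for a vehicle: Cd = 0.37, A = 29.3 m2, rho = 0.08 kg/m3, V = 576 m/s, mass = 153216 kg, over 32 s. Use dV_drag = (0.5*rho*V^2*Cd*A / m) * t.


D = 0.5 * 0.08 * 576^2 * 0.37 * 29.3 = 143871.34 N
a = 143871.34 / 153216 = 0.939 m/s2
dV = 0.939 * 32 = 30.0 m/s

30.0 m/s


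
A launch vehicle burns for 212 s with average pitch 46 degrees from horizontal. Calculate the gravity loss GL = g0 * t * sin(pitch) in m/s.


GL = 9.81 * 212 * sin(46 deg) = 1496 m/s

1496 m/s


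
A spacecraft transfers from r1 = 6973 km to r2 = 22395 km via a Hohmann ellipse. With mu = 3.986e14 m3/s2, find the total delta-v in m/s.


V1 = sqrt(mu/r1) = 7560.64 m/s
dV1 = V1*(sqrt(2*r2/(r1+r2)) - 1) = 1776.46 m/s
V2 = sqrt(mu/r2) = 4218.84 m/s
dV2 = V2*(1 - sqrt(2*r1/(r1+r2))) = 1311.6 m/s
Total dV = 3088 m/s

3088 m/s


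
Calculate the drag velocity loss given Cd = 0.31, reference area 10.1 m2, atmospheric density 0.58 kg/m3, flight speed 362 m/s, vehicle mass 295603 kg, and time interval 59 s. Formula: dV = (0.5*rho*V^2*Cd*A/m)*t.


D = 0.5 * 0.58 * 362^2 * 0.31 * 10.1 = 118986.64 N
a = 118986.64 / 295603 = 0.4025 m/s2
dV = 0.4025 * 59 = 23.7 m/s

23.7 m/s


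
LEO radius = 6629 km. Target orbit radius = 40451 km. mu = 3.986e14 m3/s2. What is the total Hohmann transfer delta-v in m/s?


V1 = sqrt(mu/r1) = 7754.34 m/s
dV1 = V1*(sqrt(2*r2/(r1+r2)) - 1) = 2410.63 m/s
V2 = sqrt(mu/r2) = 3139.09 m/s
dV2 = V2*(1 - sqrt(2*r1/(r1+r2))) = 1473.28 m/s
Total dV = 3884 m/s

3884 m/s


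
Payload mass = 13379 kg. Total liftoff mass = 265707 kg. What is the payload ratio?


PR = 13379 / 265707 = 0.0504

0.0504


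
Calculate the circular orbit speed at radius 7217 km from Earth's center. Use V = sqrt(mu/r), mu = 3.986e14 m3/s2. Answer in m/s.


V = sqrt(3.986e14 / 7217000) = 7432 m/s

7432 m/s


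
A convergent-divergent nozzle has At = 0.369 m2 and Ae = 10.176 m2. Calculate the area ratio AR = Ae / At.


AR = 10.176 / 0.369 = 27.6

27.6


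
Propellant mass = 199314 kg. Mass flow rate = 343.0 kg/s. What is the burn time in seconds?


tb = 199314 / 343.0 = 581.1 s

581.1 s


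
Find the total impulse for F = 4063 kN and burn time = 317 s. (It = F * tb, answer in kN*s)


It = 4063 * 317 = 1287971 kN*s

1287971 kN*s


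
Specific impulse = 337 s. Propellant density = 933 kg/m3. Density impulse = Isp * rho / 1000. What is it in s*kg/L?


rho*Isp = 337 * 933 / 1000 = 314 s*kg/L

314 s*kg/L


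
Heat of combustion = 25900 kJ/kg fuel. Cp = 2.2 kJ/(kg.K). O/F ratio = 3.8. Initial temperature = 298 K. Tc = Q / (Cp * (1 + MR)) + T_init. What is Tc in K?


Tc = 25900 / (2.2 * (1 + 3.8)) + 298 = 2751 K

2751 K


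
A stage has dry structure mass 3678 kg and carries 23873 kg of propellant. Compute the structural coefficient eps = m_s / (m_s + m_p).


eps = 3678 / (3678 + 23873) = 0.1335

0.1335


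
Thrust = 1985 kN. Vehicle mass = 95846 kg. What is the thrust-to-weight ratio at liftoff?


TWR = 1985000 / (95846 * 9.81) = 2.11

2.11


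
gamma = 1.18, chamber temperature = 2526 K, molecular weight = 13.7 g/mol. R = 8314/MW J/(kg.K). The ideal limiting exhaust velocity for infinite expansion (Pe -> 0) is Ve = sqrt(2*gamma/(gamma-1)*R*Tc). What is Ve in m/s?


R = 8314 / 13.7 = 606.86 J/(kg.K)
Ve = sqrt(2 * 1.18 / (1.18 - 1) * 606.86 * 2526) = 4483 m/s

4483 m/s


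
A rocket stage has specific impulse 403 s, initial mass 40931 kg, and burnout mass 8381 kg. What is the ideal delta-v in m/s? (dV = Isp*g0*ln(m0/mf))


Ve = 403 * 9.81 = 3953.43 m/s
dV = 3953.43 * ln(40931/8381) = 6270 m/s

6270 m/s


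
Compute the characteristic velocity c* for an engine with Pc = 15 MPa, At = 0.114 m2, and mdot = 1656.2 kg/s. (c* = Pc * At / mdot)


c* = 15e6 * 0.114 / 1656.2 = 1032 m/s

1032 m/s


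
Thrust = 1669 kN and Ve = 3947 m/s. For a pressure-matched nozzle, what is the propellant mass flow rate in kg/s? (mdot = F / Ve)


mdot = F / Ve = 1669000 / 3947 = 422.9 kg/s

422.9 kg/s


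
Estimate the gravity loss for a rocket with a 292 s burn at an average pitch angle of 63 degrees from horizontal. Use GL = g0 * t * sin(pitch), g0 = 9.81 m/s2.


GL = 9.81 * 292 * sin(63 deg) = 2552 m/s

2552 m/s


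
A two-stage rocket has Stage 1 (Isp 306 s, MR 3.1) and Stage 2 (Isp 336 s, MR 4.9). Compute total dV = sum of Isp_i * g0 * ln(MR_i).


dV1 = 306 * 9.81 * ln(3.1) = 3396.3 m/s
dV2 = 336 * 9.81 * ln(4.9) = 5238.4 m/s
Total dV = 3396.3 + 5238.4 = 8634.7 m/s ~ 8635 m/s

8635 m/s


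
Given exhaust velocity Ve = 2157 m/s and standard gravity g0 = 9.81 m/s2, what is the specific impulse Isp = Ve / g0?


Isp = Ve / g0 = 2157 / 9.81 = 219.9 s

219.9 s


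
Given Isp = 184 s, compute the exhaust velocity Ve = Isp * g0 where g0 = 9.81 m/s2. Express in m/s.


Ve = Isp * g0 = 184 * 9.81 = 1805.0 m/s

1805.0 m/s


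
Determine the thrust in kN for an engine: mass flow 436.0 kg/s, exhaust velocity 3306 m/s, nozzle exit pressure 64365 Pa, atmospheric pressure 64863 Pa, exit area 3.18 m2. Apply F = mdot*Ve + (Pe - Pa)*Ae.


F = 436.0 * 3306 + (64365 - 64863) * 3.18 = 1.4398e+06 N = 1439.8 kN

1439.8 kN


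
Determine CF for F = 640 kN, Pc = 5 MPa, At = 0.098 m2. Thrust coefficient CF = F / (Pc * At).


CF = 640000 / (5e6 * 0.098) = 1.31

1.31


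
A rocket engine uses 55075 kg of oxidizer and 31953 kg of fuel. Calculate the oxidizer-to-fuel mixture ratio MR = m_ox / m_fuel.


MR = 55075 / 31953 = 1.72

1.72


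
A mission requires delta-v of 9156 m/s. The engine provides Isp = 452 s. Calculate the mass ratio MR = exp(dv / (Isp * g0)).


Ve = 452 * 9.81 = 4434.12 m/s
MR = exp(9156 / 4434.12) = 7.884

7.884


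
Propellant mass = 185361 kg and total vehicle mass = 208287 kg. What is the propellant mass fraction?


PMF = 185361 / 208287 = 0.89

0.89


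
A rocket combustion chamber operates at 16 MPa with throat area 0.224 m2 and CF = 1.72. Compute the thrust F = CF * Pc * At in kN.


F = 1.72 * 16e6 * 0.224 = 6.1645e+06 N = 6164.5 kN

6164.5 kN


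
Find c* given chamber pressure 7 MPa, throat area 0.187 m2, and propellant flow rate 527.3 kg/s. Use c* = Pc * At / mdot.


c* = 7e6 * 0.187 / 527.3 = 2482 m/s

2482 m/s


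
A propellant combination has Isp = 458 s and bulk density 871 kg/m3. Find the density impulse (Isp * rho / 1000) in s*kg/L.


rho*Isp = 458 * 871 / 1000 = 399 s*kg/L

399 s*kg/L


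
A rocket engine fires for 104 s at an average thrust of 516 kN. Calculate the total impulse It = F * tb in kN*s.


It = 516 * 104 = 53664 kN*s

53664 kN*s


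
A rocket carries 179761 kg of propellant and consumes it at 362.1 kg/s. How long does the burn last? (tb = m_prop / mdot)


tb = 179761 / 362.1 = 496.4 s

496.4 s


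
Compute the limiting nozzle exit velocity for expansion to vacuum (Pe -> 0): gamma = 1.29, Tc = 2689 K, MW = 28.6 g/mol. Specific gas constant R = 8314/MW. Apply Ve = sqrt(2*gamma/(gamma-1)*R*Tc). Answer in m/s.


R = 8314 / 28.6 = 290.7 J/(kg.K)
Ve = sqrt(2 * 1.29 / (1.29 - 1) * 290.7 * 2689) = 2637 m/s

2637 m/s


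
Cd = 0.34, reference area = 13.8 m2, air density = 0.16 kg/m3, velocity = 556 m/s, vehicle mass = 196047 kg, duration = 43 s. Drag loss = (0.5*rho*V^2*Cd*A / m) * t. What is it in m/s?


D = 0.5 * 0.16 * 556^2 * 0.34 * 13.8 = 116037.29 N
a = 116037.29 / 196047 = 0.5919 m/s2
dV = 0.5919 * 43 = 25.5 m/s

25.5 m/s


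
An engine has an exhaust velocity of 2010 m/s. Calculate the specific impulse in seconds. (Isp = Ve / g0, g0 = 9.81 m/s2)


Isp = Ve / g0 = 2010 / 9.81 = 204.9 s

204.9 s


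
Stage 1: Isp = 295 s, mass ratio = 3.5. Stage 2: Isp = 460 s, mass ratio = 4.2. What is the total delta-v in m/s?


dV1 = 295 * 9.81 * ln(3.5) = 3625.4 m/s
dV2 = 460 * 9.81 * ln(4.2) = 6476.0 m/s
Total dV = 3625.4 + 6476.0 = 10101.4 m/s ~ 10101 m/s

10101 m/s


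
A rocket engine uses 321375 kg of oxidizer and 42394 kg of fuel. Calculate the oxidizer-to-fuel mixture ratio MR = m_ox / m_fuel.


MR = 321375 / 42394 = 7.58

7.58


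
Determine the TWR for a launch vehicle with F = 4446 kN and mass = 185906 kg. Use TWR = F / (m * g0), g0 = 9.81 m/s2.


TWR = 4446000 / (185906 * 9.81) = 2.44

2.44


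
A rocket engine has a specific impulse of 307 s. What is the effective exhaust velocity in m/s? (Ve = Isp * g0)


Ve = Isp * g0 = 307 * 9.81 = 3011.7 m/s

3011.7 m/s


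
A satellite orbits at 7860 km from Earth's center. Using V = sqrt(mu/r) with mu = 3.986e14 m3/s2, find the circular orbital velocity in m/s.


V = sqrt(3.986e14 / 7860000) = 7121 m/s

7121 m/s


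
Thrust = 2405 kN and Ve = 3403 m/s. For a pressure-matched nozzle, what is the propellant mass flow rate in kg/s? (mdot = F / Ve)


mdot = F / Ve = 2405000 / 3403 = 706.7 kg/s

706.7 kg/s


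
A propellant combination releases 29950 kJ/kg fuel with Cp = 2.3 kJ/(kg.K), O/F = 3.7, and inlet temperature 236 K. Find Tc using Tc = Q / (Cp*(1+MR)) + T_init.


Tc = 29950 / (2.3 * (1 + 3.7)) + 236 = 3007 K

3007 K


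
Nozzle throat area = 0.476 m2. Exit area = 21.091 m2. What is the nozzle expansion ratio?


AR = 21.091 / 0.476 = 44.3

44.3


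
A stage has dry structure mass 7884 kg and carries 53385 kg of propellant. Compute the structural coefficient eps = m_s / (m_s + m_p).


eps = 7884 / (7884 + 53385) = 0.1287

0.1287


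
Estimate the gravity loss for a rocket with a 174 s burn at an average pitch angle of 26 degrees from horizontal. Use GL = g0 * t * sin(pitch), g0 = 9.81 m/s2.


GL = 9.81 * 174 * sin(26 deg) = 748 m/s

748 m/s


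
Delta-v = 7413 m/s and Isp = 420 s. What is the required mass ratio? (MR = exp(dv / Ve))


Ve = 420 * 9.81 = 4120.2 m/s
MR = exp(7413 / 4120.2) = 6.045

6.045


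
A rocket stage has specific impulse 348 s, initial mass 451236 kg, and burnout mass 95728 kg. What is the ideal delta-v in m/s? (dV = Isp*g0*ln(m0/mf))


Ve = 348 * 9.81 = 3413.88 m/s
dV = 3413.88 * ln(451236/95728) = 5293 m/s

5293 m/s


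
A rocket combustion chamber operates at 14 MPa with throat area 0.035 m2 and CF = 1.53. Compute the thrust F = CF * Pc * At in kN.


F = 1.53 * 14e6 * 0.035 = 749700.0 N = 749.7 kN

749.7 kN


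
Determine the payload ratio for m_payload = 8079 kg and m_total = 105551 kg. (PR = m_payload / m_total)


PR = 8079 / 105551 = 0.0765

0.0765


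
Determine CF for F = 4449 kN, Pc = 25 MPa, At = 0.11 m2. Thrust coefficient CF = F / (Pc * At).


CF = 4449000 / (25e6 * 0.11) = 1.62

1.62


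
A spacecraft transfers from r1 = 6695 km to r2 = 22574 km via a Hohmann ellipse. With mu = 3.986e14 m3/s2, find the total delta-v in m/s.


V1 = sqrt(mu/r1) = 7716.02 m/s
dV1 = V1*(sqrt(2*r2/(r1+r2)) - 1) = 1867.14 m/s
V2 = sqrt(mu/r2) = 4202.08 m/s
dV2 = V2*(1 - sqrt(2*r1/(r1+r2))) = 1359.91 m/s
Total dV = 3227 m/s

3227 m/s


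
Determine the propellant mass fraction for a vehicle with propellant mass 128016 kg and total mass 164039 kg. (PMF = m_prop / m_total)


PMF = 128016 / 164039 = 0.78

0.78


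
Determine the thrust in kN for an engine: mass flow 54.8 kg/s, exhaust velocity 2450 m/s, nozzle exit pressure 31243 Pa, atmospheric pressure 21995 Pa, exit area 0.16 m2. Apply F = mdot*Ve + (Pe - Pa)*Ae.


F = 54.8 * 2450 + (31243 - 21995) * 0.16 = 135740.0 N = 135.7 kN

135.7 kN


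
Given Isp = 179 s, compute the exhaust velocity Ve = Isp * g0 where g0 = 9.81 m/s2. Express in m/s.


Ve = Isp * g0 = 179 * 9.81 = 1756.0 m/s

1756.0 m/s


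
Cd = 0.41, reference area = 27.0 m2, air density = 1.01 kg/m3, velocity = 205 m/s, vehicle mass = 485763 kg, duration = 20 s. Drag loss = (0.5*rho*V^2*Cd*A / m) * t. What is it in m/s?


D = 0.5 * 1.01 * 205^2 * 0.41 * 27.0 = 234934.46 N
a = 234934.46 / 485763 = 0.4836 m/s2
dV = 0.4836 * 20 = 9.7 m/s

9.7 m/s


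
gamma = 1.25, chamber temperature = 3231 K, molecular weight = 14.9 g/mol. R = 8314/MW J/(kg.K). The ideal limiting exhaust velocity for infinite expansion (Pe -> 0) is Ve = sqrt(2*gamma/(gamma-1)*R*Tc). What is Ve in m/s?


R = 8314 / 14.9 = 557.99 J/(kg.K)
Ve = sqrt(2 * 1.25 / (1.25 - 1) * 557.99 * 3231) = 4246 m/s

4246 m/s


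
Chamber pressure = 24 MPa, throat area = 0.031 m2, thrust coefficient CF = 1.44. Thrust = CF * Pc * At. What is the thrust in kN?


F = 1.44 * 24e6 * 0.031 = 1.0714e+06 N = 1071.4 kN

1071.4 kN


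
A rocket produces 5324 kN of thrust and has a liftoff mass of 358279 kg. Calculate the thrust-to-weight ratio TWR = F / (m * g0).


TWR = 5324000 / (358279 * 9.81) = 1.51

1.51


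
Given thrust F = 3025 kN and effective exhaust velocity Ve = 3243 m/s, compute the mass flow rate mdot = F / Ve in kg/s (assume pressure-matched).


mdot = F / Ve = 3025000 / 3243 = 932.8 kg/s

932.8 kg/s


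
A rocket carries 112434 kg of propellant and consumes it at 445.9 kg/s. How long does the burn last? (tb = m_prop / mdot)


tb = 112434 / 445.9 = 252.2 s

252.2 s


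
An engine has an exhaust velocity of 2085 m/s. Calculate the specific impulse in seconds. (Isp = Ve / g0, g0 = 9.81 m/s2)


Isp = Ve / g0 = 2085 / 9.81 = 212.5 s

212.5 s


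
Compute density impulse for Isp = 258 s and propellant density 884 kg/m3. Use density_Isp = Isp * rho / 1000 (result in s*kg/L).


rho*Isp = 258 * 884 / 1000 = 228 s*kg/L

228 s*kg/L


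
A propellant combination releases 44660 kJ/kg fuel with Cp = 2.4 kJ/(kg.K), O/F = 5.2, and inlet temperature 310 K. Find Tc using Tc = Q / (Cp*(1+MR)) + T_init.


Tc = 44660 / (2.4 * (1 + 5.2)) + 310 = 3311 K

3311 K


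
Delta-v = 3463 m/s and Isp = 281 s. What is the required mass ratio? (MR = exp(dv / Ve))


Ve = 281 * 9.81 = 2756.61 m/s
MR = exp(3463 / 2756.61) = 3.512

3.512
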